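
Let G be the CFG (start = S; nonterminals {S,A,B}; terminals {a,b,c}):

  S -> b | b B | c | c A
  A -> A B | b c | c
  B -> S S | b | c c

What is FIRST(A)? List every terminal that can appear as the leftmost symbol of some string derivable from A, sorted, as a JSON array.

Compute FIRST by fixpoint:
[1]
  A via A→b c: +{b}
  A via A→c: +{c}
  B via B→b: +{b}
  B via B→c c: +{c}
  S via S→b: +{b}
  S via S→c: +{c}
  FIRST[S]={b,c}  FIRST[A]={b,c}  FIRST[B]={b,c}
[2] (no change)
  FIRST[S]={b,c}  FIRST[A]={b,c}  FIRST[B]={b,c}

FIRST(A) = ["b", "c"]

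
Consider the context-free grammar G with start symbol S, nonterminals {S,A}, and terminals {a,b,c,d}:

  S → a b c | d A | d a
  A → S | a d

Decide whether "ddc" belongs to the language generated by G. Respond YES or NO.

Convert to CNF:
  S -> T0 X5 | T3 A | T3 T0
  A -> T0 T3 | T0 X4 | T3 A | T3 T0
  T0 -> a
  T1 -> b
  T2 -> c
  T3 -> d
  X4 -> T1 T2
  X5 -> T1 T2

Fill CYK table bottom-up:
  [0..0]={T3}  "d"  orig:{}
  [1..1]={T3}  "d"  orig:{}
  [2..2]={T2}  "c"  orig:{}
  [0..1]=∅  "dd"
  [1..2]=∅  "dc"
  [0..2]=∅  "ddc"

S ∉ T[0,2] ⇒ NO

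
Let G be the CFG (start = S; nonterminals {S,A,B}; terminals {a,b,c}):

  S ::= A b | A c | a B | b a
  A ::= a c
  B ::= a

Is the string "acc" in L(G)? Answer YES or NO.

CNF form of G:
  S -> A T1 | A T2 | T0 B | T2 T0
  A -> T0 T1
  B -> a
  T0 -> a
  T1 -> c
  T2 -> b

CYK table (by increasing span):
  [0..0]={B,T0}  "a"  orig:{B}
  [1..1]={T1}  "c"  orig:{}
  [2..2]={T1}  "c"  orig:{}
  [0..1]={A}  "ac"
  [1..2]=∅  "cc"
  [0..2]={S}  "acc"

S ∈ T[0,2] ⇒ YES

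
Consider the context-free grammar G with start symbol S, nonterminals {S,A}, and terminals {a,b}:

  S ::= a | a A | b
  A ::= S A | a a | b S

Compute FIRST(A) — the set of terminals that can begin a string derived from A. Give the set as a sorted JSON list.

FIRST sets, iterate to fixpoint:
pass 1:
  A via A→a a: +{a}
  A via A→b S: +{b}
  S via S→a: +{a}
  S via S→b: +{b}
  FIRST(S)={a,b}  FIRST(A)={a,b}
pass 2: (no change)
  FIRST(S)={a,b}  FIRST(A)={a,b}

FIRST(A) = ["a", "b"]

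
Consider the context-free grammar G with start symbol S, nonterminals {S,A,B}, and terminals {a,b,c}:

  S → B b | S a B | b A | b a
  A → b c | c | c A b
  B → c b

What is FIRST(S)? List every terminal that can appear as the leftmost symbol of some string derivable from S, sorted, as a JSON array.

Compute FIRST by fixpoint:
[1]
  A via A→b c: +{b}
  A via A→c: +{c}
  B via B→c b: +{c}
  S via S→B b: +{c}
  S via S→b A: +{b}
  S: {b,c}  A: {b,c}  B: {c}
[2] (no change)
  S: {b,c}  A: {b,c}  B: {c}

FIRST(S) = ["b", "c"]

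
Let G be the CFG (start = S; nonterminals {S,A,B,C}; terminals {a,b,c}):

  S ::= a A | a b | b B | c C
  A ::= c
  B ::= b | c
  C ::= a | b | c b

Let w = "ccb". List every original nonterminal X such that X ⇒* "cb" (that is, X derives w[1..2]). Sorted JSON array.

CNF form of G:
  S -> T0 C | T1 B | T2 A | T2 T1
  A -> c
  B -> b | c
  C -> T0 T1 | a | b
  T0 -> c
  T1 -> b
  T2 -> a

Fill CYK table bottom-up, restricted to cells inside w[1..2]:
  T[1,1] 'c' = {A,B,T0}  orig:{A,B}
  T[2,2] 'b' = {B,C,T1}  orig:{B,C}
  T[1,2] 'cb' = {C,S}

Original NTs in T[1,2] deriving "cb": ["C", "S"]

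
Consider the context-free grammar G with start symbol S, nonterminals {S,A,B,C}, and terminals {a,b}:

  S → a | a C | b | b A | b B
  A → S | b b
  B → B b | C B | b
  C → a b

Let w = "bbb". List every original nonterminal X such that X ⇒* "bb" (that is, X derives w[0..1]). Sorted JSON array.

CNF form of G:
  S -> T0 C | T1 A | T1 B | a | b
  A -> T0 C | T1 A | T1 B | T1 T1 | a | b
  B -> B T1 | C B | b
  C -> T0 T1
  T0 -> a
  T1 -> b

Fill CYK table bottom-up, restricted to cells inside w[0..1]:
  T[0,0] 'b' = {A,B,S,T1}  orig:{A,B,S}
  T[1,1] 'b' = {A,B,S,T1}  orig:{A,B,S}
  T[0,1] 'bb' = {A,B,S}

Original NTs in T[0,1] deriving "bb": ["A", "B", "S"]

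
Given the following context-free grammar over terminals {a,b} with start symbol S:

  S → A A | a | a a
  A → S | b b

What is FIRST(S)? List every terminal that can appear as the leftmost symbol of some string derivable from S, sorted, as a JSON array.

Compute FIRST by fixpoint:
[1]
  A via A→b b: +{b}
  S via S→A A: +{b}
  S via S→a: +{a}
  FIRST(S)={a,b}  FIRST(A)={b}
[2]
  A via A→S: +{a}
  FIRST(S)={a,b}  FIRST(A)={a,b}
[3] — fixpoint
  FIRST(S)={a,b}  FIRST(A)={a,b}

FIRST(S) = ["a", "b"]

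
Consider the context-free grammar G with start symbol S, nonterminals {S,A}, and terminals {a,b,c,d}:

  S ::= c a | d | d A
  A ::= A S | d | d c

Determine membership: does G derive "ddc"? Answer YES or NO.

CNF form of G:
  S -> T0 A | T1 T2 | d
  A -> A S | T0 T1 | d
  T0 -> d
  T1 -> c
  T2 -> a

Fill CYK table bottom-up:
  [0..0]={A,S,T0}  "d"  orig:{A,S}
  [1..1]={A,S,T0}  "d"  orig:{A,S}
  [2..2]={T1}  "c"  orig:{}
  [0..1]={A,S}  "dd"
  [1..2]={A}  "dc"
  [0..2]={S}  "ddc"

S ∈ T[0,2] ⇒ YES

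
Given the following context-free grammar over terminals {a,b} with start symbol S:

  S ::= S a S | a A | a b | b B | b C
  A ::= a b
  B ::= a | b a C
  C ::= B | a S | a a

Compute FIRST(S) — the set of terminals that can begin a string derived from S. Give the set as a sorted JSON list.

FIRST sets, iterate to fixpoint:
round 1:
  A via A→a b: +{a}
  B via B→a: +{a}
  B via B→b a C: +{b}
  C via C→B: +{a,b}
  S via S→a A: +{a}
  S via S→b B: +{b}
  FIRST(S)={a,b}  FIRST(A)={a}  FIRST(B)={a,b}  FIRST(C)={a,b}
round 2: done
  FIRST(S)={a,b}  FIRST(A)={a}  FIRST(B)={a,b}  FIRST(C)={a,b}

FIRST(S) = ["a", "b"]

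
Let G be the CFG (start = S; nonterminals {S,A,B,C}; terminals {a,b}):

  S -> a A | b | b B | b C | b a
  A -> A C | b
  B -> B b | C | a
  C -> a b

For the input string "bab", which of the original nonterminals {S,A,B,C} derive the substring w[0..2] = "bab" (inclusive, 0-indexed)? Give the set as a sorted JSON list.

Convert to CNF:
  S -> T0 B | T0 C | T0 T1 | T1 A | b
  A -> A C | b
  B -> B T0 | T1 T0 | a
  C -> T1 T0
  T0 -> b
  T1 -> a

CYK table (by increasing span) (cells [i..j] with 0 ≤ i ≤ j ≤ 2 only):
  [0..0]={A,S,T0}  "b"  orig:{A,S}
  [1..1]={B,T1}  "a"  orig:{B}
  [2..2]={A,S,T0}  "b"  orig:{A,S}
  [0..1]={S}  "ba"
  [1..2]={B,C,S}  "ab"
  [0..2]={A,S}  "bab"

Original NTs in T[0,2] deriving "bab": ["A", "S"]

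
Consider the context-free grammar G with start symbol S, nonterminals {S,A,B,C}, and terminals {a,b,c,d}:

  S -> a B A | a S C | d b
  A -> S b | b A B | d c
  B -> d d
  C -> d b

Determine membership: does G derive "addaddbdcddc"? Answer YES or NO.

CNF form of G:
  S -> T1 T0 | T3 X5 | T3 X6
  A -> S T0 | T0 X4 | T1 T2
  B -> T1 T1
  C -> T1 T0
  T0 -> b
  T1 -> d
  T2 -> c
  T3 -> a
  X4 -> A B
  X5 -> B A
  X6 -> S C

Fill CYK table bottom-up:
  T[0,0] 'a' = {T3}  orig:{}
  T[1,1] 'd' = {T1}  orig:{}
  T[2,2] 'd' = {T1}  orig:{}
  T[3,3] 'a' = {T3}  orig:{}
  T[4,4] 'd' = {T1}  orig:{}
  T[5,5] 'd' = {T1}  orig:{}
  T[6,6] 'b' = {T0}  orig:{}
  T[7,7] 'd' = {T1}  orig:{}
  T[8,8] 'c' = {T2}  orig:{}
  T[9,9] 'd' = {T1}  orig:{}
  T[10,10] 'd' = {T1}  orig:{}
  T[11,11] 'c' = {T2}  orig:{}
  T[0,1] 'ad' = ∅
  T[1,2] 'dd' = {B}
  T[2,3] 'da' = ∅
  T[3,4] 'ad' = ∅
  T[4,5] 'dd' = {B}
  T[5,6] 'db' = {C,S}
  T[6,7] 'bd' = ∅
  T[7,8] 'dc' = {A}
  T[8,9] 'cd' = ∅
  T[9,10] 'dd' = {B}
  T[10,11] 'dc' = {A}
  T[0,2] 'add' = ∅
  T[1,3] 'dda' = ∅
  T[2,4] 'dad' = ∅
  T[3,5] 'add' = ∅
  T[4,6] 'ddb' = ∅
  T[5,7] 'dbd' = ∅
  T[6,8] 'bdc' = ∅
  T[7,9] 'dcd' = ∅
  T[8,10] 'cdd' = ∅
  T[9,11] 'ddc' = ∅
  T[0,3] 'adda' = ∅
  T[1,4] 'ddad' = ∅
  T[2,5] 'dadd' = ∅
  T[3,6] 'addb' = ∅
  T[4,7] 'ddbd' = ∅
  T[5,8] 'dbdc' = ∅
  T[6,9] 'bdcd' = ∅
  T[7,10] 'dcdd' = {X4}  orig:{}
  T[8,11] 'cddc' = ∅
  T[0,4] 'addad' = ∅
  T[1,5] 'ddadd' = ∅
  T[2,6] 'daddb' = ∅
  T[3,7] 'addbd' = ∅
  T[4,8] 'ddbdc' = ∅
  T[5,9] 'dbdcd' = ∅
  T[6,10] 'bdcdd' = {A}
  T[7,11] 'dcddc' = ∅
  T[0,5] 'addadd' = ∅
  T[1,6] 'ddaddb' = ∅
  T[2,7] 'daddbd' = ∅
  T[3,8] 'addbdc' = ∅
  T[4,9] 'ddbdcd' = ∅
  T[5,10] 'dbdcdd' = ∅
  T[6,11] 'bdcddc' = ∅
  T[0,6] 'addaddb' = ∅
  T[1,7] 'ddaddbd' = ∅
  T[2,8] 'daddbdc' = ∅
  T[3,9] 'addbdcd' = ∅
  T[4,10] 'ddbdcdd' = {X5}  orig:{}
  T[5,11] 'dbdcddc' = ∅
  T[0,7] 'addaddbd' = ∅
  T[1,8] 'ddaddbdc' = ∅
  T[2,9] 'daddbdcd' = ∅
  T[3,10] 'addbdcdd' = {S}
  T[4,11] 'ddbdcddc' = ∅
  T[0,8] 'addaddbdc' = ∅
  T[1,9] 'ddaddbdcd' = ∅
  T[2,10] 'daddbdcdd' = ∅
  T[3,11] 'addbdcddc' = ∅
  T[0,9] 'addaddbdcd' = ∅
  T[1,10] 'ddaddbdcdd' = ∅
  T[2,11] 'daddbdcddc' = ∅
  T[0,10] 'addaddbdcdd' = ∅
  T[1,11] 'ddaddbdcddc' = ∅
  T[0,11] 'addaddbdcddc' = ∅

S ∉ T[0,11] ⇒ NO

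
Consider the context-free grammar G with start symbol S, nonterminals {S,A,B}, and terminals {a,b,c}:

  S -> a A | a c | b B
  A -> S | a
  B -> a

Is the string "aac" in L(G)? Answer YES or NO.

Convert to CNF:
  S -> T0 A | T0 T1 | T2 B
  A -> T0 A | T0 T1 | T2 B | a
  B -> a
  T0 -> a
  T1 -> c
  T2 -> b

CYK table (by increasing span):
  T[0,0] 'a' = {A,B,T0}  orig:{A,B}
  T[1,1] 'a' = {A,B,T0}  orig:{A,B}
  T[2,2] 'c' = {T1}  orig:{}
  T[0,1] 'aa' = {A,S}
  T[1,2] 'ac' = {A,S}
  T[0,2] 'aac' = {A,S}

S ∈ T[0,2] ⇒ YES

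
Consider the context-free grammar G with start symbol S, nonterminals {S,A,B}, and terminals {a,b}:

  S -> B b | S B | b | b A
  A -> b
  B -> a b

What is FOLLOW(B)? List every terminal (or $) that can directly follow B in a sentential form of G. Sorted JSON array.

FIRST iteration:
pass 1:
  A via A→b: +{b}
  B via B→a b: +{a}
  S via S→B b: +{a}
  S via S→b: +{b}
  FIRST[S]={a,b}  FIRST[A]={b}  FIRST[B]={a}
pass 2: (stable)
  FIRST[S]={a,b}  FIRST[A]={b}  FIRST[B]={a}

Compute FOLLOW by fixpoint:
FOLLOW(S) := {$}
pass 1:
  S→B b: FOLLOW(B) ⊇ FIRST(b) = {b}; new: +{b}
  S→S B: FOLLOW(S) ⊇ FIRST(B) = {a}; new: +{a}
  S→S B: FOLLOW(B) ⊇ FOLLOW(S) ⊇ {$,a}; new: +{$,a}
  S→b A: FOLLOW(A) ⊇ FOLLOW(S) ⊇ {$,a}; new: +{$,a}
  S: {$,a}  A: {$,a}  B: {$,a,b}
pass 2: (no change)
  S: {$,a}  A: {$,a}  B: {$,a,b}

FOLLOW(B) = ["$", "a", "b"]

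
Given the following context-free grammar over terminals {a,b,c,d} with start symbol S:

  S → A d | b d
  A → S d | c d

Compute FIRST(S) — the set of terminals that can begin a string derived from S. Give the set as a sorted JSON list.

FIRST sets, iterate to fixpoint:
round 1:
  A via A→c d: +{c}
  S via S→A d: +{c}
  S via S→b d: +{b}
  FIRST[S]={b,c}  FIRST[A]={c}
round 2:
  A via A→S d: +{b}
  FIRST[S]={b,c}  FIRST[A]={b,c}
round 3: done
  FIRST[S]={b,c}  FIRST[A]={b,c}

FIRST(S) = ["b", "c"]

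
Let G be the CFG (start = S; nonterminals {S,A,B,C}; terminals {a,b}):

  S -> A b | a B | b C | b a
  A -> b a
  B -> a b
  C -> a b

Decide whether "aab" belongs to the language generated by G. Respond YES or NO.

Convert to CNF:
  S -> A T0 | T0 C | T0 T1 | T1 B
  A -> T0 T1
  B -> T1 T0
  C -> T1 T0
  T0 -> b
  T1 -> a

CYK table (by increasing span):
  cell(0,0) a: {T1}  orig:{}
  cell(1,1) a: {T1}  orig:{}
  cell(2,2) b: {T0}  orig:{}
  cell(0,1) aa: ∅
  cell(1,2) ab: {B,C}
  cell(0,2) aab: {S}

S ∈ T[0,2] ⇒ YES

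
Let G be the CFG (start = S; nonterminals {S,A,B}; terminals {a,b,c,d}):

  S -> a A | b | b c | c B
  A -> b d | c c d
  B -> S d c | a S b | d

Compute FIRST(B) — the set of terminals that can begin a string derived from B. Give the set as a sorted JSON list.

Compute FIRST by fixpoint:
round 1:
  A via A→b d: +{b}
  A via A→c c d: +{c}
  B via B→a S b: +{a}
  B via B→d: +{d}
  S via S→a A: +{a}
  S via S→b: +{b}
  S via S→c B: +{c}
  FIRST[S]={a,b,c}  FIRST[A]={b,c}  FIRST[B]={a,d}
round 2:
  B via B→S d c: +{b,c}
  FIRST[S]={a,b,c}  FIRST[A]={b,c}  FIRST[B]={a,b,c,d}
round 3: (stable)
  FIRST[S]={a,b,c}  FIRST[A]={b,c}  FIRST[B]={a,b,c,d}

FIRST(B) = ["a", "b", "c", "d"]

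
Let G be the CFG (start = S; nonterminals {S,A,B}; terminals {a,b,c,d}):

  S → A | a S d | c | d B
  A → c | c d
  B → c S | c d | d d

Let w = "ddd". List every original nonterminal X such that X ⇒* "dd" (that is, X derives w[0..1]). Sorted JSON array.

CNF form of G:
  S -> T0 T1 | T1 B | T2 X3 | c
  A -> T0 T1 | c
  B -> T0 S | T0 T1 | T1 T1
  T0 -> c
  T1 -> d
  T2 -> a
  X3 -> S T1

Fill CYK table bottom-up — only the sub-triangle for w[0..1]:
  T[0,0] 'd' = {T1}  orig:{}
  T[1,1] 'd' = {T1}  orig:{}
  T[0,1] 'dd' = {B}

Original NTs in T[0,1] deriving "dd": ["B"]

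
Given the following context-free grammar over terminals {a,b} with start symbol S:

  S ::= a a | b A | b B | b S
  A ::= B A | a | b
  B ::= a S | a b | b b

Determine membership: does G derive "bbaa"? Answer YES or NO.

CNF form of G:
  S -> T0 T0 | T1 A | T1 B | T1 S
  A -> B A | a | b
  B -> T0 S | T0 T1 | T1 T1
  T0 -> a
  T1 -> b

CYK table (by increasing span):
  cell(0,0) b: {A,T1}  orig:{A}
  cell(1,1) b: {A,T1}  orig:{A}
  cell(2,2) a: {A,T0}  orig:{A}
  cell(3,3) a: {A,T0}  orig:{A}
  cell(0,1) bb: {B,S}
  cell(1,2) ba: {S}
  cell(2,3) aa: {S}
  cell(0,2) bba: {A,S}
  cell(1,3) baa: {S}
  cell(0,3) bbaa: {S}

S ∈ T[0,3] ⇒ YES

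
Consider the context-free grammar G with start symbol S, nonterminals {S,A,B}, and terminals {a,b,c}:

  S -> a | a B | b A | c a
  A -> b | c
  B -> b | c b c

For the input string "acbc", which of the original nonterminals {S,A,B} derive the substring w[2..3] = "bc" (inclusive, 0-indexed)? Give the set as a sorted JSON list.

CNF form of G:
  S -> T0 T2 | T1 A | T2 B | a
  A -> b | c
  B -> T0 X3 | b
  T0 -> c
  T1 -> b
  T2 -> a
  X3 -> T1 T0

CYK fill — only the sub-triangle for w[2..3]:
  T[2,2] 'b' = {A,B,T1}  orig:{A,B}
  T[3,3] 'c' = {A,T0}  orig:{A}
  T[2,3] 'bc' = {S,X3}  orig:{S}

Original NTs in T[2,3] deriving "bc": ["S"]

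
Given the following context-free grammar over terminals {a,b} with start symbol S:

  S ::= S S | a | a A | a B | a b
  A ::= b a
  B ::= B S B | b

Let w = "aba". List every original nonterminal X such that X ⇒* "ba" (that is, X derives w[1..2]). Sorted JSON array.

Convert to CNF:
  S -> S S | T1 A | T1 B | T1 T0 | a
  A -> T0 T1
  B -> B X2 | b
  T0 -> b
  T1 -> a
  X2 -> S B

CYK fill — only the sub-triangle for w[1..2]:
  cell(1,1) b: {B,T0}  orig:{B}
  cell(2,2) a: {S,T1}  orig:{S}
  cell(1,2) ba: {A}

Original NTs in T[1,2] deriving "ba": ["A"]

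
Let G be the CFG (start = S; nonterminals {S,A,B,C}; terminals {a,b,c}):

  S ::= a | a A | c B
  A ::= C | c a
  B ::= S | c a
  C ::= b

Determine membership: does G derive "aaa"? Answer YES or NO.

Convert to CNF:
  S -> T0 B | T1 A | a
  A -> T0 T1 | b
  B -> T0 B | T0 T1 | T1 A | a
  C -> b
  T0 -> c
  T1 -> a

CYK fill:
  [0..0]={B,S,T1}  "a"  orig:{B,S}
  [1..1]={B,S,T1}  "a"  orig:{B,S}
  [2..2]={B,S,T1}  "a"  orig:{B,S}
  [0..1]=∅  "aa"
  [1..2]=∅  "aa"
  [0..2]=∅  "aaa"

S ∉ T[0,2] ⇒ NO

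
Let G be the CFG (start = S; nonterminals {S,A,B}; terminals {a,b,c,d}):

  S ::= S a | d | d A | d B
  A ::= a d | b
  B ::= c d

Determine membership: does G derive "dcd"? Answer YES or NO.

CNF form of G:
  S -> S T0 | T1 A | T1 B | d
  A -> T0 T1 | b
  B -> T2 T1
  T0 -> a
  T1 -> d
  T2 -> c

Fill CYK table bottom-up:
  T[0,0] 'd' = {S,T1}  orig:{S}
  T[1,1] 'c' = {T2}  orig:{}
  T[2,2] 'd' = {S,T1}  orig:{S}
  T[0,1] 'dc' = ∅
  T[1,2] 'cd' = {B}
  T[0,2] 'dcd' = {S}

S ∈ T[0,2] ⇒ YES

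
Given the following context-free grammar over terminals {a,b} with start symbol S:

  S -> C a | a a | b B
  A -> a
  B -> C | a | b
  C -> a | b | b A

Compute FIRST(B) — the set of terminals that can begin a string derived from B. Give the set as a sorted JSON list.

FIRST iteration:
[1]
  A via A→a: +{a}
  B via B→a: +{a}
  B via B→b: +{b}
  C via C→a: +{a}
  C via C→b: +{b}
  S via S→C a: +{a,b}
  S: {a,b}  A: {a}  B: {a,b}  C: {a,b}
[2] (stable)
  S: {a,b}  A: {a}  B: {a,b}  C: {a,b}

FIRST(B) = ["a", "b"]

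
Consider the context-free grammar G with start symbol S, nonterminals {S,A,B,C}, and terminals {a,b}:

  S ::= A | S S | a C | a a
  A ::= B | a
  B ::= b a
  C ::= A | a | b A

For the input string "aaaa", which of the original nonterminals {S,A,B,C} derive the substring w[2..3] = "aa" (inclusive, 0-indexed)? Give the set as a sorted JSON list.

Convert to CNF:
  S -> S S | T0 T1 | T1 C | T1 T1 | a
  A -> T0 T1 | a
  B -> T0 T1
  C -> T0 A | T0 T1 | a
  T0 -> b
  T1 -> a

CYK fill — only the sub-triangle for w[2..3]:
  cell(2,2) a: {A,C,S,T1}  orig:{A,C,S}
  cell(3,3) a: {A,C,S,T1}  orig:{A,C,S}
  cell(2,3) aa: {S}

Original NTs in T[2,3] deriving "aa": ["S"]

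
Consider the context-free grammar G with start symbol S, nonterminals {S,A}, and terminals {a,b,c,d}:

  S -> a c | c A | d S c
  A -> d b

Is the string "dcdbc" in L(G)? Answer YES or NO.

CNF form of G:
  S -> T0 X4 | T2 T3 | T3 A
  A -> T0 T1
  T0 -> d
  T1 -> b
  T2 -> a
  T3 -> c
  X4 -> S T3

CYK table (by increasing span):
  cell(0,0) d: {T0}  orig:{}
  cell(1,1) c: {T3}  orig:{}
  cell(2,2) d: {T0}  orig:{}
  cell(3,3) b: {T1}  orig:{}
  cell(4,4) c: {T3}  orig:{}
  cell(0,1) dc: ∅
  cell(1,2) cd: ∅
  cell(2,3) db: {A}
  cell(3,4) bc: ∅
  cell(0,2) dcd: ∅
  cell(1,3) cdb: {S}
  cell(2,4) dbc: ∅
  cell(0,3) dcdb: ∅
  cell(1,4) cdbc: {X4}  orig:{}
  cell(0,4) dcdbc: {S}

S ∈ T[0,4] ⇒ YES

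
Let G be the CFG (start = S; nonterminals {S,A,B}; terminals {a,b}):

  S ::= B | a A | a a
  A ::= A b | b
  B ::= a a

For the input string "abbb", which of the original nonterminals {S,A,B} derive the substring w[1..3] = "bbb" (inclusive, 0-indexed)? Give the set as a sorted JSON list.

Convert to CNF:
  S -> T1 A | T1 T1
  A -> A T0 | b
  B -> T1 T1
  T0 -> b
  T1 -> a

Fill CYK table bottom-up, restricted to cells inside w[1..3]:
  T[1,1] 'b' = {A,T0}  orig:{A}
  T[2,2] 'b' = {A,T0}  orig:{A}
  T[3,3] 'b' = {A,T0}  orig:{A}
  T[1,2] 'bb' = {A}
  T[2,3] 'bb' = {A}
  T[1,3] 'bbb' = {A}

Original NTs in T[1,3] deriving "bbb": ["A"]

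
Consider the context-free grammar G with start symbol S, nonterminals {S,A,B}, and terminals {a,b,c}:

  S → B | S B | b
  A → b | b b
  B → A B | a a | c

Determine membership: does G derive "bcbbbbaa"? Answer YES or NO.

Convert to CNF:
  S -> A B | S B | T1 T1 | b | c
  A -> T0 T0 | b
  B -> A B | T1 T1 | c
  T0 -> b
  T1 -> a

CYK table (by increasing span):
  cell(0,0) b: {A,S,T0}  orig:{A,S}
  cell(1,1) c: {B,S}
  cell(2,2) b: {A,S,T0}  orig:{A,S}
  cell(3,3) b: {A,S,T0}  orig:{A,S}
  cell(4,4) b: {A,S,T0}  orig:{A,S}
  cell(5,5) b: {A,S,T0}  orig:{A,S}
  cell(6,6) a: {T1}  orig:{}
  cell(7,7) a: {T1}  orig:{}
  cell(0,1) bc: {B,S}
  cell(1,2) cb: ∅
  cell(2,3) bb: {A}
  cell(3,4) bb: {A}
  cell(4,5) bb: {A}
  cell(5,6) ba: ∅
  cell(6,7) aa: {B,S}
  cell(0,2) bcb: ∅
  cell(1,3) cbb: ∅
  cell(2,4) bbb: ∅
  cell(3,5) bbb: ∅
  cell(4,6) bba: ∅
  cell(5,7) baa: {B,S}
  cell(0,3) bcbb: ∅
  cell(1,4) cbbb: ∅
  cell(2,5) bbbb: ∅
  cell(3,6) bbba: ∅
  cell(4,7) bbaa: {B,S}
  cell(0,4) bcbbb: ∅
  cell(1,5) cbbbb: ∅
  cell(2,6) bbbba: ∅
  cell(3,7) bbbaa: {B,S}
  cell(0,5) bcbbbb: ∅
  cell(1,6) cbbbba: ∅
  cell(2,7) bbbbaa: {B,S}
  cell(0,6) bcbbbba: ∅
  cell(1,7) cbbbbaa: {S}
  cell(0,7) bcbbbbaa: {S}

S ∈ T[0,7] ⇒ YES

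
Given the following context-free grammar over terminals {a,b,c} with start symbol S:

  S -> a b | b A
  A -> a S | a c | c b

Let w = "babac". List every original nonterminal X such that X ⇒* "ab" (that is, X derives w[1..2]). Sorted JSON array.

CNF form of G:
  S -> T0 T2 | T2 A
  A -> T0 S | T0 T1 | T1 T2
  T0 -> a
  T1 -> c
  T2 -> b

CYK fill (cells [i..j] with 1 ≤ i ≤ j ≤ 2 only):
  [1..1]={T0}  "a"  orig:{}
  [2..2]={T2}  "b"  orig:{}
  [1..2]={S}  "ab"

Original NTs in T[1,2] deriving "ab": ["S"]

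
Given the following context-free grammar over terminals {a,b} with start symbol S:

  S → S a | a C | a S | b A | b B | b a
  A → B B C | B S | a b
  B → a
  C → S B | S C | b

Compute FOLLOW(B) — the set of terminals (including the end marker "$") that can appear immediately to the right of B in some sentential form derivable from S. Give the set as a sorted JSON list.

Compute FIRST by fixpoint:
iter 1:
  A via A→a b: +{a}
  B via B→a: +{a}
  C via C→b: +{b}
  S via S→a C: +{a}
  S via S→b A: +{b}
  FIRST(S)={a,b}  FIRST(A)={a}  FIRST(B)={a}  FIRST(C)={b}
iter 2:
  C via C→S B: +{a}
  FIRST(S)={a,b}  FIRST(A)={a}  FIRST(B)={a}  FIRST(C)={a,b}
iter 3: done
  FIRST(S)={a,b}  FIRST(A)={a}  FIRST(B)={a}  FIRST(C)={a,b}

Compute FOLLOW by fixpoint:
FOLLOW(S) := {$}
[1]
  A→B B C: FOLLOW(B) ⊇ FIRST(B) = {a}; new: +{a}
  A→B B C: FOLLOW(B) ⊇ FIRST(C) = {a,b}; new: +{b}
  C→S B: FOLLOW(S) ⊇ FIRST(B) = {a}; new: +{a}
  C→S C: FOLLOW(S) ⊇ FIRST(C) = {a,b}; new: +{b}
  S→a C: FOLLOW(C) ⊇ FOLLOW(S) ⊇ {$,a,b}; new: +{$,a,b}
  S→b A: FOLLOW(A) ⊇ FOLLOW(S) ⊇ {$,a,b}; new: +{$,a,b}
  S→b B: FOLLOW(B) ⊇ FOLLOW(S) ⊇ {$,a,b}; new: +{$}
  S: {$,a,b}  A: {$,a,b}  B: {$,a,b}  C: {$,a,b}
[2] — fixpoint
  S: {$,a,b}  A: {$,a,b}  B: {$,a,b}  C: {$,a,b}

FOLLOW(B) = ["$", "a", "b"]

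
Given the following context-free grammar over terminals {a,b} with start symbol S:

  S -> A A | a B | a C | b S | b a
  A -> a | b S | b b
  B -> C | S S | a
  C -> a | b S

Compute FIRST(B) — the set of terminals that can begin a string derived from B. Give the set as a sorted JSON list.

Compute FIRST by fixpoint:
[1]
  A via A→a: +{a}
  A via A→b S: +{b}
  B via B→a: +{a}
  C via C→a: +{a}
  C via C→b S: +{b}
  S via S→A A: +{a,b}
  FIRST(S)={a,b}  FIRST(A)={a,b}  FIRST(B)={a}  FIRST(C)={a,b}
[2]
  B via B→C: +{b}
  FIRST(S)={a,b}  FIRST(A)={a,b}  FIRST(B)={a,b}  FIRST(C)={a,b}
[3] — fixpoint
  FIRST(S)={a,b}  FIRST(A)={a,b}  FIRST(B)={a,b}  FIRST(C)={a,b}

FIRST(B) = ["a", "b"]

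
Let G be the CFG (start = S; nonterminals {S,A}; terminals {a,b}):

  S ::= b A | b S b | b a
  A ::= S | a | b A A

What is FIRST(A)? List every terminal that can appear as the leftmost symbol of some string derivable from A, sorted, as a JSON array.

FIRST iteration:
pass 1:
  A via A→a: +{a}
  A via A→b A A: +{b}
  S via S→b A: +{b}
  FIRST(S)={b}  FIRST(A)={a,b}
pass 2: (no change)
  FIRST(S)={b}  FIRST(A)={a,b}

FIRST(A) = ["a", "b"]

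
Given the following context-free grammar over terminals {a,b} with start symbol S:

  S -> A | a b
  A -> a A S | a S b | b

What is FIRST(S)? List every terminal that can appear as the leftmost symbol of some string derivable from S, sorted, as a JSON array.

FIRST sets, iterate to fixpoint:
iter 1:
  A via A→a A S: +{a}
  A via A→b: +{b}
  S via S→A: +{a,b}
  FIRST[S]={a,b}  FIRST[A]={a,b}
iter 2: (no change)
  FIRST[S]={a,b}  FIRST[A]={a,b}

FIRST(S) = ["a", "b"]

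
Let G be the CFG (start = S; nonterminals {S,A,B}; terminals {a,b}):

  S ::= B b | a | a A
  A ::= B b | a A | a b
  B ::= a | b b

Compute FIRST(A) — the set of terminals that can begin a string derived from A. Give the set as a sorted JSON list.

FIRST iteration:
iter 1:
  A via A→a A: +{a}
  B via B→a: +{a}
  B via B→b b: +{b}
  S via S→B b: +{a,b}
  FIRST(S)={a,b}  FIRST(A)={a}  FIRST(B)={a,b}
iter 2:
  A via A→B b: +{b}
  FIRST(S)={a,b}  FIRST(A)={a,b}  FIRST(B)={a,b}
iter 3: (no change)
  FIRST(S)={a,b}  FIRST(A)={a,b}  FIRST(B)={a,b}

FIRST(A) = ["a", "b"]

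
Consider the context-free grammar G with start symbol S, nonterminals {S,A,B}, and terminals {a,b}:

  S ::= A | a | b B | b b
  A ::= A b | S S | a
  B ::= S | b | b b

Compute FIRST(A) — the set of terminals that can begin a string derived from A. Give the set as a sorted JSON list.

Compute FIRST by fixpoint:
[1]
  A via A→a: +{a}
  B via B→b: +{b}
  S via S→A: +{a}
  S via S→b B: +{b}
  FIRST(S)={a,b}  FIRST(A)={a}  FIRST(B)={b}
[2]
  A via A→S S: +{b}
  B via B→S: +{a}
  FIRST(S)={a,b}  FIRST(A)={a,b}  FIRST(B)={a,b}
[3] done
  FIRST(S)={a,b}  FIRST(A)={a,b}  FIRST(B)={a,b}

FIRST(A) = ["a", "b"]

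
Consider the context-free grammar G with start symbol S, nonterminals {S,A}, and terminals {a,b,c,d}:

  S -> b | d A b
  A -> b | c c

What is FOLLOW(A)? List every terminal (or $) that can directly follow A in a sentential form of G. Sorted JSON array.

Compute FIRST by fixpoint:
[1]
  A via A→b: +{b}
  A via A→c c: +{c}
  S via S→b: +{b}
  S via S→d A b: +{d}
  S: {b,d}  A: {b,c}
[2] done
  S: {b,d}  A: {b,c}

FOLLOW iteration:
FOLLOW(S) := {$}
round 1:
  S→d A b: FOLLOW(A) ⊇ FIRST(b) = {b}; new: +{b}
  FOLLOW(S)={$}  FOLLOW(A)={b}
round 2: (stable)
  FOLLOW(S)={$}  FOLLOW(A)={b}

FOLLOW(A) = ["b"]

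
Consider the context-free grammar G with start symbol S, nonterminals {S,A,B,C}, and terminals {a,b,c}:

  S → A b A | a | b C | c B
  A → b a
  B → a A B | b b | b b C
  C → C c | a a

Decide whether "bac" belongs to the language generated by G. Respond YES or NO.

Convert to CNF:
  S -> A X5 | T0 C | T2 B | a
  A -> T0 T1
  B -> T0 T0 | T0 X4 | T1 X3
  C -> C T2 | T1 T1
  T0 -> b
  T1 -> a
  T2 -> c
  X3 -> A B
  X4 -> T0 C
  X5 -> T0 A

Fill CYK table bottom-up:
  T[0,0] 'b' = {T0}  orig:{}
  T[1,1] 'a' = {S,T1}  orig:{S}
  T[2,2] 'c' = {T2}  orig:{}
  T[0,1] 'ba' = {A}
  T[1,2] 'ac' = ∅
  T[0,2] 'bac' = ∅

S ∉ T[0,2] ⇒ NO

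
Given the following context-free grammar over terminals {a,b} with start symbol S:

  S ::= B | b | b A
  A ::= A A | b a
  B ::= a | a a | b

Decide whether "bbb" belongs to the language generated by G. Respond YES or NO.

Convert to CNF:
  S -> T0 A | T1 T1 | a | b
  A -> A A | T0 T1
  B -> T1 T1 | a | b
  T0 -> b
  T1 -> a

CYK table (by increasing span):
  T[0,0] 'b' = {B,S,T0}  orig:{B,S}
  T[1,1] 'b' = {B,S,T0}  orig:{B,S}
  T[2,2] 'b' = {B,S,T0}  orig:{B,S}
  T[0,1] 'bb' = ∅
  T[1,2] 'bb' = ∅
  T[0,2] 'bbb' = ∅

S ∉ T[0,2] ⇒ NO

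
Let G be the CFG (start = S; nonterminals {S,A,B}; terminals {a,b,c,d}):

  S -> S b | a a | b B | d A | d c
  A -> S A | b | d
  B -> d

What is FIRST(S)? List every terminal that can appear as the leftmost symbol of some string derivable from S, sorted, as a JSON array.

FIRST sets, iterate to fixpoint:
iter 1:
  A via A→b: +{b}
  A via A→d: +{d}
  B via B→d: +{d}
  S via S→a a: +{a}
  S via S→b B: +{b}
  S via S→d A: +{d}
  FIRST[S]={a,b,d}  FIRST[A]={b,d}  FIRST[B]={d}
iter 2:
  A via A→S A: +{a}
  FIRST[S]={a,b,d}  FIRST[A]={a,b,d}  FIRST[B]={d}
iter 3: (no change)
  FIRST[S]={a,b,d}  FIRST[A]={a,b,d}  FIRST[B]={d}

FIRST(S) = ["a", "b", "d"]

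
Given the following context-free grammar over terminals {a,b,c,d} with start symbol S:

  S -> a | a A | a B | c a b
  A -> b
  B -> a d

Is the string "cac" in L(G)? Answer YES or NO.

CNF form of G:
  S -> T0 A | T0 B | T2 X4 | a
  A -> b
  B -> T0 T1
  T0 -> a
  T1 -> d
  T2 -> c
  T3 -> b
  X4 -> T0 T3

Fill CYK table bottom-up:
  cell(0,0) c: {T2}  orig:{}
  cell(1,1) a: {S,T0}  orig:{S}
  cell(2,2) c: {T2}  orig:{}
  cell(0,1) ca: ∅
  cell(1,2) ac: ∅
  cell(0,2) cac: ∅

S ∉ T[0,2] ⇒ NO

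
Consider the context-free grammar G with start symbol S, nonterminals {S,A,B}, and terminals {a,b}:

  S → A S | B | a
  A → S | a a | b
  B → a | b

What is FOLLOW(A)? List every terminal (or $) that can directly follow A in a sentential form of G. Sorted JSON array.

FIRST iteration:
round 1:
  A via A→a a: +{a}
  A via A→b: +{b}
  B via B→a: +{a}
  B via B→b: +{b}
  S via S→A S: +{a,b}
  FIRST(S)={a,b}  FIRST(A)={a,b}  FIRST(B)={a,b}
round 2: (no change)
  FIRST(S)={a,b}  FIRST(A)={a,b}  FIRST(B)={a,b}

FOLLOW iteration:
FOLLOW(S) := {$}
round 1:
  S→A S: FOLLOW(A) ⊇ FIRST(S) = {a,b}; new: +{a,b}
  S→B: FOLLOW(B) ⊇ FOLLOW(S) ⊇ {$}; new: +{$}
  FOLLOW(S)={$}  FOLLOW(A)={a,b}  FOLLOW(B)={$}
round 2:
  A→S: FOLLOW(S) ⊇ FOLLOW(A) ⊇ {a,b}; new: +{a,b}
  S→B: FOLLOW(B) ⊇ FOLLOW(S) ⊇ {$,a,b}; new: +{a,b}
  FOLLOW(S)={$,a,b}  FOLLOW(A)={a,b}  FOLLOW(B)={$,a,b}
round 3: (stable)
  FOLLOW(S)={$,a,b}  FOLLOW(A)={a,b}  FOLLOW(B)={$,a,b}

FOLLOW(A) = ["a", "b"]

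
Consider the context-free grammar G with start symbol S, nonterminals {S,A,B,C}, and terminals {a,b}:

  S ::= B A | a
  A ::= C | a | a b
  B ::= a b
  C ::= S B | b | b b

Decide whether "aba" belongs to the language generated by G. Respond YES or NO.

Convert to CNF:
  S -> B A | a
  A -> S B | T0 T1 | T1 T1 | a | b
  B -> T0 T1
  C -> S B | T1 T1 | b
  T0 -> a
  T1 -> b

CYK table (by increasing span):
  cell(0,0) a: {A,S,T0}  orig:{A,S}
  cell(1,1) b: {A,C,T1}  orig:{A,C}
  cell(2,2) a: {A,S,T0}  orig:{A,S}
  cell(0,1) ab: {A,B}
  cell(1,2) ba: ∅
  cell(0,2) aba: {S}

S ∈ T[0,2] ⇒ YES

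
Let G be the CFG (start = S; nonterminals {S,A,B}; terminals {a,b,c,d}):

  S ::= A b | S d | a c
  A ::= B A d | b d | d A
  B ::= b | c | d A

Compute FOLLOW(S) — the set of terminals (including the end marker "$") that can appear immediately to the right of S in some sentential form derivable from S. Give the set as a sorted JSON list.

FIRST iteration:
pass 1:
  A via A→b d: +{b}
  A via A→d A: +{d}
  B via B→b: +{b}
  B via B→c: +{c}
  B via B→d A: +{d}
  S via S→A b: +{b,d}
  S via S→a c: +{a}
  S: {a,b,d}  A: {b,d}  B: {b,c,d}
pass 2:
  A via A→B A d: +{c}
  S via S→A b: +{c}
  S: {a,b,c,d}  A: {b,c,d}  B: {b,c,d}
pass 3: — fixpoint
  S: {a,b,c,d}  A: {b,c,d}  B: {b,c,d}

FOLLOW sets:
seed FOLLOW(S) with $
[1]
  A→B A d: FOLLOW(B) ⊇ FIRST(A) = {b,c,d}; new: +{b,c,d}
  A→B A d: FOLLOW(A) ⊇ FIRST(d) = {d}; new: +{d}
  B→d A: FOLLOW(A) ⊇ FOLLOW(B) ⊇ {b,c,d}; new: +{b,c}
  S→S d: FOLLOW(S) ⊇ FIRST(d) = {d}; new: +{d}
  S: {$,d}  A: {b,c,d}  B: {b,c,d}
[2] — fixpoint
  S: {$,d}  A: {b,c,d}  B: {b,c,d}

FOLLOW(S) = ["$", "d"]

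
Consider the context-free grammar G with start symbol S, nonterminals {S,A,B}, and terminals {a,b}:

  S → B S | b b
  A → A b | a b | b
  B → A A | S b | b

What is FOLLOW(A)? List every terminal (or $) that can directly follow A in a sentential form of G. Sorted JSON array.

Compute FIRST by fixpoint:
pass 1:
  A via A→a b: +{a}
  A via A→b: +{b}
  B via B→A A: +{a,b}
  S via S→B S: +{a,b}
  FIRST(S)={a,b}  FIRST(A)={a,b}  FIRST(B)={a,b}
pass 2: (stable)
  FIRST(S)={a,b}  FIRST(A)={a,b}  FIRST(B)={a,b}

FOLLOW iteration:
initialize: $ ∈ FOLLOW(S)
iter 1:
  A→A b: FOLLOW(A) ⊇ FIRST(b) = {b}; new: +{b}
  B→A A: FOLLOW(A) ⊇ FIRST(A) = {a,b}; new: +{a}
  B→S b: FOLLOW(S) ⊇ FIRST(b) = {b}; new: +{b}
  S→B S: FOLLOW(B) ⊇ FIRST(S) = {a,b}; new: +{a,b}
  S: {$,b}  A: {a,b}  B: {a,b}
iter 2: done
  S: {$,b}  A: {a,b}  B: {a,b}

FOLLOW(A) = ["a", "b"]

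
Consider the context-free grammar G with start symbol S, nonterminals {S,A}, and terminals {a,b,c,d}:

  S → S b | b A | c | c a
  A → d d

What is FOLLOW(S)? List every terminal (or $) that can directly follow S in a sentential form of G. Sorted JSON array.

FIRST sets, iterate to fixpoint:
pass 1:
  A via A→d d: +{d}
  S via S→b A: +{b}
  S via S→c: +{c}
  FIRST[S]={b,c}  FIRST[A]={d}
pass 2: (no change)
  FIRST[S]={b,c}  FIRST[A]={d}

Compute FOLLOW by fixpoint:
seed FOLLOW(S) with $
round 1:
  S→S b: FOLLOW(S) ⊇ FIRST(b) = {b}; new: +{b}
  S→b A: FOLLOW(A) ⊇ FOLLOW(S) ⊇ {$,b}; new: +{$,b}
  FOLLOW[S]={$,b}  FOLLOW[A]={$,b}
round 2: — fixpoint
  FOLLOW[S]={$,b}  FOLLOW[A]={$,b}

FOLLOW(S) = ["$", "b"]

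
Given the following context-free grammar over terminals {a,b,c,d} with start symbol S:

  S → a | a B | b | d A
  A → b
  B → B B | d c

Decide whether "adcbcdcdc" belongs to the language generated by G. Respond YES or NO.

Convert to CNF:
  S -> T0 A | T2 B | a | b
  A -> b
  B -> B B | T0 T1
  T0 -> d
  T1 -> c
  T2 -> a

CYK fill:
  T[0,0] 'a' = {S,T2}  orig:{S}
  T[1,1] 'd' = {T0}  orig:{}
  T[2,2] 'c' = {T1}  orig:{}
  T[3,3] 'b' = {A,S}
  T[4,4] 'c' = {T1}  orig:{}
  T[5,5] 'd' = {T0}  orig:{}
  T[6,6] 'c' = {T1}  orig:{}
  T[7,7] 'd' = {T0}  orig:{}
  T[8,8] 'c' = {T1}  orig:{}
  T[0,1] 'ad' = ∅
  T[1,2] 'dc' = {B}
  T[2,3] 'cb' = ∅
  T[3,4] 'bc' = ∅
  T[4,5] 'cd' = ∅
  T[5,6] 'dc' = {B}
  T[6,7] 'cd' = ∅
  T[7,8] 'dc' = {B}
  T[0,2] 'adc' = {S}
  T[1,3] 'dcb' = ∅
  T[2,4] 'cbc' = ∅
  T[3,5] 'bcd' = ∅
  T[4,6] 'cdc' = ∅
  T[5,7] 'dcd' = ∅
  T[6,8] 'cdc' = ∅
  T[0,3] 'adcb' = ∅
  T[1,4] 'dcbc' = ∅
  T[2,5] 'cbcd' = ∅
  T[3,6] 'bcdc' = ∅
  T[4,7] 'cdcd' = ∅
  T[5,8] 'dcdc' = {B}
  T[0,4] 'adcbc' = ∅
  T[1,5] 'dcbcd' = ∅
  T[2,6] 'cbcdc' = ∅
  T[3,7] 'bcdcd' = ∅
  T[4,8] 'cdcdc' = ∅
  T[0,5] 'adcbcd' = ∅
  T[1,6] 'dcbcdc' = ∅
  T[2,7] 'cbcdcd' = ∅
  T[3,8] 'bcdcdc' = ∅
  T[0,6] 'adcbcdc' = ∅
  T[1,7] 'dcbcdcd' = ∅
  T[2,8] 'cbcdcdc' = ∅
  T[0,7] 'adcbcdcd' = ∅
  T[1,8] 'dcbcdcdc' = ∅
  T[0,8] 'adcbcdcdc' = ∅

S ∉ T[0,8] ⇒ NO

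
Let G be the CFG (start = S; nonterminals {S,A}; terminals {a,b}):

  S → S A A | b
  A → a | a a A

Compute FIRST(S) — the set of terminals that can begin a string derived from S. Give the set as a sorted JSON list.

FIRST sets, iterate to fixpoint:
round 1:
  A via A→a: +{a}
  S via S→b: +{b}
  S: {b}  A: {a}
round 2: — fixpoint
  S: {b}  A: {a}

FIRST(S) = ["b"]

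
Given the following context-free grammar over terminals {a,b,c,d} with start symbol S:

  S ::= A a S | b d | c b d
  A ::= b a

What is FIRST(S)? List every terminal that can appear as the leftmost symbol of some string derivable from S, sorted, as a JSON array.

FIRST sets, iterate to fixpoint:
round 1:
  A via A→b a: +{b}
  S via S→A a S: +{b}
  S via S→c b d: +{c}
  S: {b,c}  A: {b}
round 2: done
  S: {b,c}  A: {b}

FIRST(S) = ["b", "c"]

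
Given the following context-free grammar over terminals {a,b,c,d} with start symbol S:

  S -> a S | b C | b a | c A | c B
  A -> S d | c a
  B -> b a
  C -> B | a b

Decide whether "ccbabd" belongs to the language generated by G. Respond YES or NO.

CNF form of G:
  S -> T1 A | T1 B | T2 S | T3 C | T3 T2
  A -> S T0 | T1 T2
  B -> T3 T2
  C -> T2 T3 | T3 T2
  T0 -> d
  T1 -> c
  T2 -> a
  T3 -> b

CYK fill:
  cell(0,0) c: {T1}  orig:{}
  cell(1,1) c: {T1}  orig:{}
  cell(2,2) b: {T3}  orig:{}
  cell(3,3) a: {T2}  orig:{}
  cell(4,4) b: {T3}  orig:{}
  cell(5,5) d: {T0}  orig:{}
  cell(0,1) cc: ∅
  cell(1,2) cb: ∅
  cell(2,3) ba: {B,C,S}
  cell(3,4) ab: {C}
  cell(4,5) bd: ∅
  cell(0,2) ccb: ∅
  cell(1,3) cba: {S}
  cell(2,4) bab: {S}
  cell(3,5) abd: ∅
  cell(0,3) ccba: ∅
  cell(1,4) cbab: ∅
  cell(2,5) babd: {A}
  cell(0,4) ccbab: ∅
  cell(1,5) cbabd: {S}
  cell(0,5) ccbabd: ∅

S ∉ T[0,5] ⇒ NO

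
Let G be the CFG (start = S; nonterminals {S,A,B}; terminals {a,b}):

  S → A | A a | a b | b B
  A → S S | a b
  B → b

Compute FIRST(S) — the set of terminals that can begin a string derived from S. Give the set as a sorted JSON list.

FIRST iteration:
iter 1:
  A via A→a b: +{a}
  B via B→b: +{b}
  S via S→A: +{a}
  S via S→b B: +{b}
  FIRST(S)={a,b}  FIRST(A)={a}  FIRST(B)={b}
iter 2:
  A via A→S S: +{b}
  FIRST(S)={a,b}  FIRST(A)={a,b}  FIRST(B)={b}
iter 3: done
  FIRST(S)={a,b}  FIRST(A)={a,b}  FIRST(B)={b}

FIRST(S) = ["a", "b"]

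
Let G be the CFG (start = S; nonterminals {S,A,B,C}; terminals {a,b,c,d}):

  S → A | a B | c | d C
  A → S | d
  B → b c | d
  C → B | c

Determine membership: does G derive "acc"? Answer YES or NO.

CNF form of G:
  S -> T0 B | T1 C | c | d
  A -> T0 B | T1 C | c | d
  B -> T2 T3 | d
  C -> T2 T3 | c | d
  T0 -> a
  T1 -> d
  T2 -> b
  T3 -> c

CYK table (by increasing span):
  [0..0]={T0}  "a"  orig:{}
  [1..1]={A,C,S,T3}  "c"  orig:{A,C,S}
  [2..2]={A,C,S,T3}  "c"  orig:{A,C,S}
  [0..1]=∅  "ac"
  [1..2]=∅  "cc"
  [0..2]=∅  "acc"

S ∉ T[0,2] ⇒ NO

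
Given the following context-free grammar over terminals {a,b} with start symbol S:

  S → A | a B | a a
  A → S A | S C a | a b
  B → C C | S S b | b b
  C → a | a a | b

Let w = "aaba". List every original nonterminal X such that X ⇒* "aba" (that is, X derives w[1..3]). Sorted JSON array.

CNF form of G:
  S -> S A | S X4 | T0 B | T0 T0 | T0 T1
  A -> S A | S X2 | T0 T1
  B -> C C | S X3 | T1 T1
  C -> T0 T0 | a | b
  T0 -> a
  T1 -> b
  X2 -> C T0
  X3 -> S T1
  X4 -> C T0

CYK table (by increasing span) — only the sub-triangle for w[1..3]:
  [1..1]={C,T0}  "a"  orig:{C}
  [2..2]={C,T1}  "b"  orig:{C}
  [3..3]={C,T0}  "a"  orig:{C}
  [1..2]={A,B,S}  "ab"
  [2..3]={B,X2,X4}  "ba"  orig:{B}
  [1..3]={S}  "aba"

Original NTs in T[1,3] deriving "aba": ["S"]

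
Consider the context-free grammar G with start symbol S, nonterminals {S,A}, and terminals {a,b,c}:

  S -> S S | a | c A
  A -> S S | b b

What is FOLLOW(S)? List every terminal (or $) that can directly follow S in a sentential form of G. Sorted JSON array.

Compute FIRST by fixpoint:
[1]
  A via A→b b: +{b}
  S via S→a: +{a}
  S via S→c A: +{c}
  S: {a,c}  A: {b}
[2]
  A via A→S S: +{a,c}
  S: {a,c}  A: {a,b,c}
[3] (stable)
  S: {a,c}  A: {a,b,c}

Compute FOLLOW by fixpoint:
FOLLOW(S) := {$}
round 1:
  A→S S: FOLLOW(S) ⊇ FIRST(S) = {a,c}; new: +{a,c}
  S→c A: FOLLOW(A) ⊇ FOLLOW(S) ⊇ {$,a,c}; new: +{$,a,c}
  FOLLOW(S)={$,a,c}  FOLLOW(A)={$,a,c}
round 2: (stable)
  FOLLOW(S)={$,a,c}  FOLLOW(A)={$,a,c}

FOLLOW(S) = ["$", "a", "c"]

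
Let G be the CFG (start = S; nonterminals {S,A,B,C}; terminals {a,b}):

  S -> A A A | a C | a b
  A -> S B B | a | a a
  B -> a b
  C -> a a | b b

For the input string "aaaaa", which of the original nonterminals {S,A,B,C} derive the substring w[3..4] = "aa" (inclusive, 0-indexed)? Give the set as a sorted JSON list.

Convert to CNF:
  S -> A X3 | T0 C | T0 T1
  A -> S X2 | T0 T0 | a
  B -> T0 T1
  C -> T0 T0 | T1 T1
  T0 -> a
  T1 -> b
  X2 -> B B
  X3 -> A A

CYK fill (cells [i..j] with 3 ≤ i ≤ j ≤ 4 only):
  T[3,3] 'a' = {A,T0}  orig:{A}
  T[4,4] 'a' = {A,T0}  orig:{A}
  T[3,4] 'aa' = {A,C,X3}  orig:{A,C}

Original NTs in T[3,4] deriving "aa": ["A", "C"]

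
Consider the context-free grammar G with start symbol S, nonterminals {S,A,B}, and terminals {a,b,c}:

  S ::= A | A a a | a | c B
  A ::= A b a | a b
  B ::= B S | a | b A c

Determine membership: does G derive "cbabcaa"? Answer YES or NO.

CNF form of G:
  S -> A X5 | A X6 | T1 T0 | T2 B | a
  A -> A X3 | T1 T0
  B -> B S | T0 X4 | a
  T0 -> b
  T1 -> a
  T2 -> c
  X3 -> T0 T1
  X4 -> A T2
  X5 -> T1 T1
  X6 -> T0 T1

CYK fill:
  cell(0,0) c: {T2}  orig:{}
  cell(1,1) b: {T0}  orig:{}
  cell(2,2) a: {B,S,T1}  orig:{B,S}
  cell(3,3) b: {T0}  orig:{}
  cell(4,4) c: {T2}  orig:{}
  cell(5,5) a: {B,S,T1}  orig:{B,S}
  cell(6,6) a: {B,S,T1}  orig:{B,S}
  cell(0,1) cb: ∅
  cell(1,2) ba: {X3,X6}  orig:{}
  cell(2,3) ab: {A,S}
  cell(3,4) bc: ∅
  cell(4,5) ca: {S}
  cell(5,6) aa: {B,X5}  orig:{B}
  cell(0,2) cba: ∅
  cell(1,3) bab: ∅
  cell(2,4) abc: {X4}  orig:{}
  cell(3,5) bca: ∅
  cell(4,6) caa: {S}
  cell(0,3) cbab: ∅
  cell(1,4) babc: {B}
  cell(2,5) abca: ∅
  cell(3,6) bcaa: ∅
  cell(0,4) cbabc: {S}
  cell(1,5) babca: {B}
  cell(2,6) abcaa: ∅
  cell(0,5) cbabca: {S}
  cell(1,6) babcaa: {B}
  cell(0,6) cbabcaa: {S}

S ∈ T[0,6] ⇒ YES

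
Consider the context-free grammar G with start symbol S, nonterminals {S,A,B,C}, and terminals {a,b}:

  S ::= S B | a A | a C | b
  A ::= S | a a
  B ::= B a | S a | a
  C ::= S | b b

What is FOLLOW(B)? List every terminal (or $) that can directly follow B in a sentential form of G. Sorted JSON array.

Compute FIRST by fixpoint:
pass 1:
  A via A→a a: +{a}
  B via B→a: +{a}
  C via C→b b: +{b}
  S via S→a A: +{a}
  S via S→b: +{b}
  S: {a,b}  A: {a}  B: {a}  C: {b}
pass 2:
  A via A→S: +{b}
  B via B→S a: +{b}
  C via C→S: +{a}
  S: {a,b}  A: {a,b}  B: {a,b}  C: {a,b}
pass 3: (no change)
  S: {a,b}  A: {a,b}  B: {a,b}  C: {a,b}

FOLLOW sets:
initialize: $ ∈ FOLLOW(S)
round 1:
  B→B a: FOLLOW(B) ⊇ FIRST(a) = {a}; new: +{a}
  B→S a: FOLLOW(S) ⊇ FIRST(a) = {a}; new: +{a}
  S→S B: FOLLOW(S) ⊇ FIRST(B) = {a,b}; new: +{b}
  S→S B: FOLLOW(B) ⊇ FOLLOW(S) ⊇ {$,a,b}; new: +{$,b}
  S→a A: FOLLOW(A) ⊇ FOLLOW(S) ⊇ {$,a,b}; new: +{$,a,b}
  S→a C: FOLLOW(C) ⊇ FOLLOW(S) ⊇ {$,a,b}; new: +{$,a,b}
  FOLLOW[S]={$,a,b}  FOLLOW[A]={$,a,b}  FOLLOW[B]={$,a,b}  FOLLOW[C]={$,a,b}
round 2: — fixpoint
  FOLLOW[S]={$,a,b}  FOLLOW[A]={$,a,b}  FOLLOW[B]={$,a,b}  FOLLOW[C]={$,a,b}

FOLLOW(B) = ["$", "a", "b"]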